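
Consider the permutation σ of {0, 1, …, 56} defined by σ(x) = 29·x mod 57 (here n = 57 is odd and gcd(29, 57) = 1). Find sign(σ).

+1

Trace 55: π^k(55) = [55, 56, 28, 14, 7, 32, 16] for k=0..6.
π_29 has 5 disjoint cycles with lengths [18, 18, 18, 2, 1] on {0,…,56}.
n − c = 57 − 5 = 52; sign = (−1)^52 = +1.
Via Zolotarev, sign(π_{29}) = (29|57) = +1.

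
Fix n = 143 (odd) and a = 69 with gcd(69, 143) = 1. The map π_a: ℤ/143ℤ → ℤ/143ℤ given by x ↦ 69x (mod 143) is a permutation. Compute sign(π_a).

Orbit of 12 under x↦69x: [12, 113, 75, 27, 4, 133, 25]… (length divides ord_143(69)).
The orbit structure of x ↦ 69x mod 143: 9 orbits of sizes [30, 30, 30, 30, 6, 6, 5, 5, 1].
Σ(ℓ_i−1) = 143−9 = 134; sign = (−1)^134 = +1.

+1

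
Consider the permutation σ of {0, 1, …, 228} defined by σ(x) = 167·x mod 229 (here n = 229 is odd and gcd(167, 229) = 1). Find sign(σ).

+1

Orbit of 42 under x↦167x: [42, 144, 3, 43, 82, 183, 104]… (length divides ord_229(167)).
Decompose π into cycles: lengths [57, 57, 57, 57, 1] (5 cycles, including the fixed point 0).
With 5 cycles on 229 points, sign = (−1)^{229−5} = +1.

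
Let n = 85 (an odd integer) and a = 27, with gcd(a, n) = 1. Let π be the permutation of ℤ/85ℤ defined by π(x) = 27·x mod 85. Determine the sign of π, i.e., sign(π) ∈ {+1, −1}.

Trace 3: π^k(3) = [3, 81, 62, 59, 63, 1, 27] for k=0..6.
Decompose π into cycles: lengths [16, 16, 16, 16, 16, 4, 1] (7 cycles, including the fixed point 0).
7 cycles on 85: each ℓ→(−1)^(ℓ−1), product (−1)^78 = +1.

+1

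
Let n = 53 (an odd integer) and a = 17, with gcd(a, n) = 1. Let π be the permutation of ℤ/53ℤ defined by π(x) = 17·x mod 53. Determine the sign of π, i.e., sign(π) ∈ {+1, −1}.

Start at x=44: 44 → 6 → 49 → 38 → 10 → 11 → 28 → … (one orbit).
The orbit structure of x ↦ 17x mod 53: 3 orbits of sizes [26, 26, 1].
Σ(ℓ_i−1) = 53−3 = 50; sign = (−1)^50 = +1.

+1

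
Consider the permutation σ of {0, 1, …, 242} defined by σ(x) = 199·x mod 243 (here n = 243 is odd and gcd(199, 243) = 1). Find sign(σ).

Start at x=100: 100 → 217 → 172 → 208 → 82 → 37 → 73 → … (one orbit).
π_199 has 27 disjoint cycles with lengths [27, 27, 27, 27, 27, 27, 9, 9, 9, 9, 9, 9, 3, 3, 3, 3, 3, 3, 1, 1, 1, 1, 1, 1, 1, 1, 1] on {0,…,242}.
sign(π) = (−1)^{n − #cycles} = (−1)^{243−27} = (−1)^216 = +1.

+1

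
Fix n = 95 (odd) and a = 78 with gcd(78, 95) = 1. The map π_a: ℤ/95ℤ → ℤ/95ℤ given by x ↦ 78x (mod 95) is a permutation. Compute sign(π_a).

Trace 37: π^k(37) = [37, 36, 53, 49, 22, 6, 88] for k=0..6.
Decompose π into cycles: lengths [36, 36, 18, 4, 1] (5 cycles, including the fixed point 0).
n − c = 95 − 5 = 90; sign = (−1)^90 = +1.
Zolotarev: (78|95) = +1, matching the cycle-count sign.

+1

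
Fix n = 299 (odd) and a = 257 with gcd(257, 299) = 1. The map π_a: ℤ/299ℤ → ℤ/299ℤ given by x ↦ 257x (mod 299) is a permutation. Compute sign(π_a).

+1

Trace 12: π^k(12) = [12, 94, 238, 170, 36, 282, 116] for k=0..6.
π_257 has 9 disjoint cycles with lengths [66, 66, 66, 66, 11, 11, 6, 6, 1] on {0,…,298}.
9 cycles on 299: each ℓ→(−1)^(ℓ−1), product (−1)^290 = +1.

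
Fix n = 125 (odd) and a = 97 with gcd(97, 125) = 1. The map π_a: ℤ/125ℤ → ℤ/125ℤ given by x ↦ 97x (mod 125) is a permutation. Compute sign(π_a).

Start at x=98: 98 → 6 → 82 → 79 → 38 → 61 → 42 → … (one orbit).
Cycle type of π: 100 + 20 + 4 + 1; total 4 cycles.
With 4 cycles on 125 points, sign = (−1)^{125−4} = -1.

-1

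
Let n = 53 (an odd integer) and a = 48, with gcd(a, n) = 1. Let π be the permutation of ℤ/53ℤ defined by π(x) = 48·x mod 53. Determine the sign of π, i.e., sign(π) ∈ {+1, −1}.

Trace 51: π^k(51) = [51, 10, 3, 38, 22, 49, 20] for k=0..6.
The orbit structure of x ↦ 48x mod 53: 2 orbits of sizes [52, 1].
sign(π) = (−1)^{n − #cycles} = (−1)^{53−2} = (−1)^51 = -1.
(48|53)_J = -1 (Zolotarev's lemma cross-check).

-1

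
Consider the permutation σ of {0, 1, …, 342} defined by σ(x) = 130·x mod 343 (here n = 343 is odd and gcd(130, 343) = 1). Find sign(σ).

+1

Start at x=330: 330 → 25 → 163 → 267 → 67 → 135 → 57 → … (one orbit).
Cycle lengths of π_130 on ℤ/343ℤ: [147, 147, 21, 21, 3, 3, 1]; 7 cycles in total.
sign(π) = (−1)^{n − #cycles} = (−1)^{343−7} = (−1)^336 = +1.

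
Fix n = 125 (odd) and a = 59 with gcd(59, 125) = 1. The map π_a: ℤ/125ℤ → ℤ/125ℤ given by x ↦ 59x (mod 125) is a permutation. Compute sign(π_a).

Start at x=24: 24 → 41 → 44 → 96 → 39 → 51 → 9 → … (one orbit).
Cycle type of π: 50×2 + 10×2 + 2×2 + 1; total 7 cycles.
Σ(ℓ_i−1) = 125−7 = 118; sign = (−1)^118 = +1.
Zolotarev: (59|125) = +1, matching the cycle-count sign.

+1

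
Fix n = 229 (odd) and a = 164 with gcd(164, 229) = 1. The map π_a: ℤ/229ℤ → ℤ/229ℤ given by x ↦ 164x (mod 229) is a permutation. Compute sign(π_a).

-1

Trace 58: π^k(58) = [58, 123, 20, 74, 228, 65, 126] for k=0..6.
π_164 has 2 disjoint cycles with lengths [228, 1] on {0,…,228}.
2 cycles on 229: each ℓ→(−1)^(ℓ−1), product (−1)^227 = -1.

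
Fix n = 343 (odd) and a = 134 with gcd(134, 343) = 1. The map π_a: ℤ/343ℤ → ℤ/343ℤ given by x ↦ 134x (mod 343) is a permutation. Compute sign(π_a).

Start at x=99: 99 → 232 → 218 → 57 → 92 → 323 → 64 → … (one orbit).
π_134 has 19 disjoint cycles with lengths [49, 49, 49, 49, 49, 49, 7, 7, 7, 7, 7, 7, 1, 1, 1, 1, 1, 1, 1] on {0,…,342}.
sign(π) = (−1)^{n − #cycles} = (−1)^{343−19} = (−1)^324 = +1.

+1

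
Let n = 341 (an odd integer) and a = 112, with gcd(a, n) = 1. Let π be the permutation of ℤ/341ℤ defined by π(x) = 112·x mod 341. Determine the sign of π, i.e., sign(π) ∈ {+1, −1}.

-1

Start at x=102: 102 → 171 → 56 → 134 → 4 → 107 → 49 → … (one orbit).
π_112 has 14 disjoint cycles with lengths [30, 30, 30, 30, 30, 30, 30, 30, 30, 30, 15, 15, 10, 1] on {0,…,340}.
With 14 cycles on 341 points, sign = (−1)^{341−14} = -1.
The Jacobi symbol (112|341) = -1 (Zolotarev) agrees.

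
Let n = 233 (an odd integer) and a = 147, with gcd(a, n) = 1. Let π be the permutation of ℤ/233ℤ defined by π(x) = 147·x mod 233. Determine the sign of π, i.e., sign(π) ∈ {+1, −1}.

Orbit of 144 under x↦147x: [144, 198, 214, 3, 208, 53, 102]… (length divides ord_233(147)).
The orbit structure of x ↦ 147x mod 233: 2 orbits of sizes [232, 1].
sign(π) = (−1)^{n − #cycles} = (−1)^{233−2} = (−1)^231 = -1.
Zolotarev: (147|233) = -1, matching the cycle-count sign.

-1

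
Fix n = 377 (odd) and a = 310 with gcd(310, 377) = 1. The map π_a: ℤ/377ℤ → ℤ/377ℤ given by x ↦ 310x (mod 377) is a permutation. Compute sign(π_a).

Orbit of 310 under x↦310x: [310, 342, 83, 94, 111, 103, 262]… (length divides ord_377(310)).
Cycle lengths of π_310 on ℤ/377ℤ: [84, 84, 84, 84, 12, 7, 7, 7, 7, 1]; 10 cycles in total.
377 − 10 = 367 transpositions; sign(π) = (−1)^367 = -1.
Check: (310/377) = -1 by Zolotarev.

-1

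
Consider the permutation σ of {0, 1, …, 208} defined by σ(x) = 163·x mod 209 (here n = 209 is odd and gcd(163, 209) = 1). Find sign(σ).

Start at x=1: 1 → 163 → 26 → 58 → 49 → 45 → 20 → … (one orbit).
Decompose π into cycles: lengths [15, 15, 15, 15, 15, 15, 15, 15, 15, 15, 15, 15, 5, 5, 3, 3, 3, 3, 3, 3, 1] (21 cycles, including the fixed point 0).
n − c = 209 − 21 = 188; sign = (−1)^188 = +1.
(163|209)_J = +1 (Zolotarev's lemma cross-check).

+1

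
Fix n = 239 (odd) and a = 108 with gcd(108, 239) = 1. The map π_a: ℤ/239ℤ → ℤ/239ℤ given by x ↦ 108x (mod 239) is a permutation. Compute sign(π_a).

Orbit of 122 under x↦108x: [122, 31, 2, 216, 145, 125, 116]… (length divides ord_239(108)).
The orbit structure of x ↦ 108x mod 239: 3 orbits of sizes [119, 119, 1].
239 − 3 = 236 transpositions; sign(π) = (−1)^236 = +1.
Check: (108/239) = +1 by Zolotarev.

+1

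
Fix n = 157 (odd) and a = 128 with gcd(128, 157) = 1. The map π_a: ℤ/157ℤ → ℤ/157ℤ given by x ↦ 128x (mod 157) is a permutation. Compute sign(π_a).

-1

Start at x=27: 27 → 2 → 99 → 112 → 49 → 149 → 75 → … (one orbit).
Cycle type of π: 52×3 + 1; total 4 cycles.
157 − 4 = 153 transpositions; sign(π) = (−1)^153 = -1.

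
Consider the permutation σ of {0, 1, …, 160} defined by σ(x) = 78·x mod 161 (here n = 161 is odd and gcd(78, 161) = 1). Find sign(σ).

Trace 64: π^k(64) = [64, 1, 78, 127, 85, 29, 8] for k=0..6.
Cycle lengths of π_78 on ℤ/161ℤ: [11, 11, 11, 11, 11, 11, 11, 11, 11, 11, 11, 11, 11, 11, 1, 1, 1, 1, 1, 1, 1]; 21 cycles in total.
21 cycles on 161: each ℓ→(−1)^(ℓ−1), product (−1)^140 = +1.
Check: (78/161) = +1 by Zolotarev.

+1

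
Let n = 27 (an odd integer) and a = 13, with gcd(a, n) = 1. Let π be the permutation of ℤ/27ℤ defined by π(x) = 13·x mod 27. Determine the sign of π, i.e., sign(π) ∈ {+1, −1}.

+1

Trace 13: π^k(13) = [13, 7, 10, 22, 16, 19, 4] for k=0..6.
7 cycles of lengths [9, 9, 3, 3, 1, 1, 1].
7 cycles on 27: each ℓ→(−1)^(ℓ−1), product (−1)^20 = +1.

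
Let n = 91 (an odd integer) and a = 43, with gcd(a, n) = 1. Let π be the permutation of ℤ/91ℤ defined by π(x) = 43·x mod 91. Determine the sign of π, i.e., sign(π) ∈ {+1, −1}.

+1

Start at x=29: 29 → 64 → 22 → 36 → 1 → 43 → 29 (one orbit).
Decompose π into cycles: lengths [6, 6, 6, 6, 6, 6, 6, 6, 6, 6, 6, 6, 6, 6, 1, 1, 1, 1, 1, 1, 1] (21 cycles, including the fixed point 0).
n − c = 91 − 21 = 70; sign = (−1)^70 = +1.
The Jacobi symbol (43|91) = +1 (Zolotarev) agrees.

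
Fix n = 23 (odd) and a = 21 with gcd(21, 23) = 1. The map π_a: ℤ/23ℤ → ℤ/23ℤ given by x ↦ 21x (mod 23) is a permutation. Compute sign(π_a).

Orbit of 6 under x↦21x: [6, 11, 1, 21, 4, 15, 16]… (length divides ord_23(21)).
Cycle lengths of π_21 on ℤ/23ℤ: [22, 1]; 2 cycles in total.
sign(π) = (−1)^{n − #cycles} = (−1)^{23−2} = (−1)^21 = -1.

-1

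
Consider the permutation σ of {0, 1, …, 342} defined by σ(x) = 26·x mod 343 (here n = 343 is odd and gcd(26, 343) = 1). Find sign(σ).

Trace 51: π^k(51) = [51, 297, 176, 117, 298, 202, 107] for k=0..6.
The orbit structure of x ↦ 26x mod 343: 4 orbits of sizes [294, 42, 6, 1].
343 − 4 = 339 transpositions; sign(π) = (−1)^339 = -1.
The Jacobi symbol (26|343) = -1 (Zolotarev) agrees.

-1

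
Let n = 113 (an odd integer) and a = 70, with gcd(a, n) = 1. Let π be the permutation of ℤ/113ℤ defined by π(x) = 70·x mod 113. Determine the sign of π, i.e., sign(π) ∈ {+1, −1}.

Orbit of 1 under x↦70x: [1, 70, 41, 45, 99, 37, 104]… (length divides ord_113(70)).
Decompose π into cycles: lengths [112, 1] (2 cycles, including the fixed point 0).
n − c = 113 − 2 = 111; sign = (−1)^111 = -1.

-1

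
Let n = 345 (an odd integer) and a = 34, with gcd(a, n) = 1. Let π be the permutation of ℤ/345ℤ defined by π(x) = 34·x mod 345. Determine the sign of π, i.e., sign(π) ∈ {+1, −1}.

Orbit of 274 under x↦34x: [274, 1, 34, 121, 319, 151, 304]… (length divides ord_345(34)).
24 cycles of lengths [22, 22, 22, 22, 22, 22, 22, 22, 22, 22, 22, 22, 22, 22, 22, 2, 2, 2, 2, 2, 2, 1, 1, 1].
Σ(ℓ_i−1) = 345−24 = 321; sign = (−1)^321 = -1.
The Jacobi symbol (34|345) = -1 (Zolotarev) agrees.

-1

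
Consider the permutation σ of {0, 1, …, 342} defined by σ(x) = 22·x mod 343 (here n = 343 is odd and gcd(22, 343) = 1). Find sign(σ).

+1

Trace 183: π^k(183) = [183, 253, 78, 1, 22, 141, 15] for k=0..6.
Cycle lengths of π_22 on ℤ/343ℤ: [49, 49, 49, 49, 49, 49, 7, 7, 7, 7, 7, 7, 1, 1, 1, 1, 1, 1, 1]; 19 cycles in total.
With 19 cycles on 343 points, sign = (−1)^{343−19} = +1.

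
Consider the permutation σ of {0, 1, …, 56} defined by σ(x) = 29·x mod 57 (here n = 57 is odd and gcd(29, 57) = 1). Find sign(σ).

Orbit of 14 under x↦29x: [14, 7, 32, 16, 8, 4, 2]… (length divides ord_57(29)).
Cycle lengths of π_29 on ℤ/57ℤ: [18, 18, 18, 2, 1]; 5 cycles in total.
With 5 cycles on 57 points, sign = (−1)^{57−5} = +1.
(29|57)_J = +1 (Zolotarev's lemma cross-check).

+1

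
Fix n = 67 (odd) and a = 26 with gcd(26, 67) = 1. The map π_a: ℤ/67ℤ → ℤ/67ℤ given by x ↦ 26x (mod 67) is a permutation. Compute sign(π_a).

Start at x=4: 4 → 37 → 24 → 21 → 10 → 59 → 60 → … (one orbit).
Cycle lengths of π_26 on ℤ/67ℤ: [33, 33, 1]; 3 cycles in total.
3 cycles on 67: each ℓ→(−1)^(ℓ−1), product (−1)^64 = +1.

+1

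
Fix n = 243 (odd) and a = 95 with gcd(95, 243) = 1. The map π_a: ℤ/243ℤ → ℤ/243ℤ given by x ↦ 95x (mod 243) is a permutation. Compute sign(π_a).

Orbit of 175 under x↦95x: [175, 101, 118, 32, 124, 116, 85]… (length divides ord_243(95)).
Decompose π into cycles: lengths [162, 54, 18, 6, 2, 1] (6 cycles, including the fixed point 0).
With 6 cycles on 243 points, sign = (−1)^{243−6} = -1.
Check: (95/243) = -1 by Zolotarev.

-1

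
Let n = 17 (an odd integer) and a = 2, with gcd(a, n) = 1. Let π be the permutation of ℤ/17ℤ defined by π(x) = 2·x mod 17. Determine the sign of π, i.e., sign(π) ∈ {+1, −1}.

+1

Start at x=4: 4 → 8 → 16 → 15 → 13 → 9 → 1 → … (one orbit).
The orbit structure of x ↦ 2x mod 17: 3 orbits of sizes [8, 8, 1].
Σ(ℓ_i−1) = 17−3 = 14; sign = (−1)^14 = +1.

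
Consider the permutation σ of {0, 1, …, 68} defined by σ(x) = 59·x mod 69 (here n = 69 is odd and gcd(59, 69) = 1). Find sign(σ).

Orbit of 47 under x↦59x: [47, 13, 8, 58, 41, 4, 29]… (length divides ord_69(59)).
Cycle type of π: 22×2 + 11×2 + 2 + 1; total 6 cycles.
6 cycles on 69: each ℓ→(−1)^(ℓ−1), product (−1)^63 = -1.
Check: (59/69) = -1 by Zolotarev.

-1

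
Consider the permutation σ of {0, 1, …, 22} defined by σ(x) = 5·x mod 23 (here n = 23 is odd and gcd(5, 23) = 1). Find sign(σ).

Trace 1: π^k(1) = [1, 5, 2, 10, 4, 20, 8] for k=0..6.
The orbit structure of x ↦ 5x mod 23: 2 orbits of sizes [22, 1].
23 − 2 = 21 transpositions; sign(π) = (−1)^21 = -1.
Zolotarev: (5|23) = -1, matching the cycle-count sign.

-1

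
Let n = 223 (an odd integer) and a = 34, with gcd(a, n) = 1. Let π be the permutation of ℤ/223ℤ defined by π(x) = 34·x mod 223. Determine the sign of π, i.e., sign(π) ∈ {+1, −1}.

Orbit of 98 under x↦34x: [98, 210, 4, 136, 164, 1, 34]… (length divides ord_223(34)).
7 cycles of lengths [37, 37, 37, 37, 37, 37, 1].
7 cycles on 223: each ℓ→(−1)^(ℓ−1), product (−1)^216 = +1.
Via Zolotarev, sign(π_{34}) = (34|223) = +1.

+1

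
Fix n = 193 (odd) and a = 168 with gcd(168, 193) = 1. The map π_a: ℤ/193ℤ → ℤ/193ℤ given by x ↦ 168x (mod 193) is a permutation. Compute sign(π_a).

Trace 46: π^k(46) = [46, 8, 186, 175, 64, 137, 49] for k=0..6.
Cycle lengths of π_168 on ℤ/193ℤ: [96, 96, 1]; 3 cycles in total.
3 cycles on 193: each ℓ→(−1)^(ℓ−1), product (−1)^190 = +1.

+1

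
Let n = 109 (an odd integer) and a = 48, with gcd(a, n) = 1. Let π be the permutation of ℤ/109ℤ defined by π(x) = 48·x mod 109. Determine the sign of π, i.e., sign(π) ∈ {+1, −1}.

+1

Orbit of 97 under x↦48x: [97, 78, 38, 80, 25, 1, 48]… (length divides ord_109(48)).
π_48 has 5 disjoint cycles with lengths [27, 27, 27, 27, 1] on {0,…,108}.
109 − 5 = 104 transpositions; sign(π) = (−1)^104 = +1.
Check: (48/109) = +1 by Zolotarev.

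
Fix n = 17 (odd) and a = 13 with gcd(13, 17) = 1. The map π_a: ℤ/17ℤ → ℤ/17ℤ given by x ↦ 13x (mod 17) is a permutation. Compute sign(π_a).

Start at x=16: 16 → 4 → 1 → 13 → 16 (one orbit).
Decompose π into cycles: lengths [4, 4, 4, 4, 1] (5 cycles, including the fixed point 0).
sign(π) = (−1)^{n − #cycles} = (−1)^{17−5} = (−1)^12 = +1.
Check: (13/17) = +1 by Zolotarev.

+1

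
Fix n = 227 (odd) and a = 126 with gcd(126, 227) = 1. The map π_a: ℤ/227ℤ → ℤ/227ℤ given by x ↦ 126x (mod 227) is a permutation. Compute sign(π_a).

Orbit of 6 under x↦126x: [6, 75, 143, 85, 41, 172, 107]… (length divides ord_227(126)).
The orbit structure of x ↦ 126x mod 227: 2 orbits of sizes [226, 1].
sign(π) = (−1)^{n − #cycles} = (−1)^{227−2} = (−1)^225 = -1.

-1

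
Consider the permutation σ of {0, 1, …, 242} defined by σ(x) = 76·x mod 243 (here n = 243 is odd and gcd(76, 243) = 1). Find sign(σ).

Trace 1: π^k(1) = [1, 76, 187, 118, 220, 196, 73] for k=0..6.
11 cycles of lengths [81, 81, 27, 27, 9, 9, 3, 3, 1, 1, 1].
243 − 11 = 232 transpositions; sign(π) = (−1)^232 = +1.

+1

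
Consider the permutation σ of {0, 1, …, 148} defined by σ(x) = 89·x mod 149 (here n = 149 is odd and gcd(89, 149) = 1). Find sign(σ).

-1

Trace 32: π^k(32) = [32, 17, 23, 110, 105, 107, 136] for k=0..6.
Decompose π into cycles: lengths [148, 1] (2 cycles, including the fixed point 0).
Σ(ℓ_i−1) = 149−2 = 147; sign = (−1)^147 = -1.
Check: (89/149) = -1 by Zolotarev.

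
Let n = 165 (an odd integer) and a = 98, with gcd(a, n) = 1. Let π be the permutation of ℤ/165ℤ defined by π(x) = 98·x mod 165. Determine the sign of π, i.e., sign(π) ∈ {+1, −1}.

Orbit of 32 under x↦98x: [32, 1, 98, 34]… (length divides ord_165(98)).
Cycle lengths of π_98 on ℤ/165ℤ: [4, 4, 4, 4, 4, 4, 4, 4, 4, 4, 4, 4, 4, 4, 4, 4, 4, 4, 4, 4, 4, 4, 4, 4, 4, 4, 4, 4, 4, 4, 4, 4, 4, 2, 2, 2, 2, 2, 2, 2, 2, 2, 2, 2, 2, 2, 2, 2, 2, 1]; 50 cycles in total.
165 − 50 = 115 transpositions; sign(π) = (−1)^115 = -1.
Via Zolotarev, sign(π_{98}) = (98|165) = -1.

-1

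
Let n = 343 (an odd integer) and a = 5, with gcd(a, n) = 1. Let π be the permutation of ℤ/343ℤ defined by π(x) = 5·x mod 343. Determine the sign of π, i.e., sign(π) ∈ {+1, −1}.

-1

Orbit of 202 under x↦5x: [202, 324, 248, 211, 26, 130, 307]… (length divides ord_343(5)).
π_5 has 4 disjoint cycles with lengths [294, 42, 6, 1] on {0,…,342}.
Σ(ℓ_i−1) = 343−4 = 339; sign = (−1)^339 = -1.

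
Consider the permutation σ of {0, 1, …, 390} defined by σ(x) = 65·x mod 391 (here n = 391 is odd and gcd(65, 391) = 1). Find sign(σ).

Orbit of 388 under x↦65x: [388, 196, 228, 353, 267, 151, 40]… (length divides ord_391(65)).
Cycle type of π: 176×2 + 22 + 16 + 1; total 5 cycles.
n − c = 391 − 5 = 386; sign = (−1)^386 = +1.
Check: (65/391) = +1 by Zolotarev.

+1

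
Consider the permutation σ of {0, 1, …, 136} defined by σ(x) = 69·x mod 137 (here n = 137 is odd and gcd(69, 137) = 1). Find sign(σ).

Orbit of 99 under x↦69x: [99, 118, 59, 98, 49, 93, 115]… (length divides ord_137(69)).
π_69 has 3 disjoint cycles with lengths [68, 68, 1] on {0,…,136}.
sign(π) = (−1)^{n − #cycles} = (−1)^{137−3} = (−1)^134 = +1.
The Jacobi symbol (69|137) = +1 (Zolotarev) agrees.

+1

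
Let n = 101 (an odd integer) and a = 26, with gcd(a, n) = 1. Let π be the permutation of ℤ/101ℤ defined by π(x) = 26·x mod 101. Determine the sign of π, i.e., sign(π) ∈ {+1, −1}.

-1

Orbit of 31 under x↦26x: [31, 99, 49, 62, 97, 98, 23]… (length divides ord_101(26)).
Cycle lengths of π_26 on ℤ/101ℤ: [100, 1]; 2 cycles in total.
Σ(ℓ_i−1) = 101−2 = 99; sign = (−1)^99 = -1.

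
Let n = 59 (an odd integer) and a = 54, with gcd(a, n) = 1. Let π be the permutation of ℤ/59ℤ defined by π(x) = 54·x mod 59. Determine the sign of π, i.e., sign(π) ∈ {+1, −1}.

-1

Start at x=48: 48 → 55 → 20 → 18 → 28 → 37 → 51 → … (one orbit).
2 cycles of lengths [58, 1].
2 cycles on 59: each ℓ→(−1)^(ℓ−1), product (−1)^57 = -1.
(54|59)_J = -1 (Zolotarev's lemma cross-check).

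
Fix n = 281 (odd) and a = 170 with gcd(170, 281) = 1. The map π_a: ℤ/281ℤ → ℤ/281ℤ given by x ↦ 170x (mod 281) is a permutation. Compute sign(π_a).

Orbit of 58 under x↦170x: [58, 25, 35, 49, 181, 141, 85]… (length divides ord_281(170)).
The orbit structure of x ↦ 170x mod 281: 5 orbits of sizes [70, 70, 70, 70, 1].
With 5 cycles on 281 points, sign = (−1)^{281−5} = +1.
(170|281)_J = +1 (Zolotarev's lemma cross-check).

+1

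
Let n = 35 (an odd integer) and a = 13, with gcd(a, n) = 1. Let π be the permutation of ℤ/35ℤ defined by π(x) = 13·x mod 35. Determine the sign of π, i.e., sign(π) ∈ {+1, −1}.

+1

Orbit of 27 under x↦13x: [27, 1, 13, 29]… (length divides ord_35(13)).
Cycle type of π: 4×7 + 2×3 + 1; total 11 cycles.
With 11 cycles on 35 points, sign = (−1)^{35−11} = +1.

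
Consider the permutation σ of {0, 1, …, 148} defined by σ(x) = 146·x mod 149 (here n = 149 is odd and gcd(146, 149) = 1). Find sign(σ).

-1

Start at x=136: 136 → 39 → 32 → 53 → 139 → 30 → 59 → … (one orbit).
π_146 has 2 disjoint cycles with lengths [148, 1] on {0,…,148}.
149 − 2 = 147 transpositions; sign(π) = (−1)^147 = -1.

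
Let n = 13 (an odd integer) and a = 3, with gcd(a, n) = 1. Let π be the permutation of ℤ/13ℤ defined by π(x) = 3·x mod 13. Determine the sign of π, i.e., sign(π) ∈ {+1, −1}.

+1

Trace 1: π^k(1) = [1, 3, 9] for k=0..2.
The orbit structure of x ↦ 3x mod 13: 5 orbits of sizes [3, 3, 3, 3, 1].
sign(π) = (−1)^{n − #cycles} = (−1)^{13−5} = (−1)^8 = +1.
Check: (3/13) = +1 by Zolotarev.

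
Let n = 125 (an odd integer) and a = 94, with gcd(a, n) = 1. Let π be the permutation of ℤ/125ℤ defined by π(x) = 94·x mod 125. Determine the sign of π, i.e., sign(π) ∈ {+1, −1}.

+1

Start at x=19: 19 → 36 → 9 → 96 → 24 → 6 → 64 → … (one orbit).
The orbit structure of x ↦ 94x mod 125: 7 orbits of sizes [50, 50, 10, 10, 2, 2, 1].
n − c = 125 − 7 = 118; sign = (−1)^118 = +1.
The Jacobi symbol (94|125) = +1 (Zolotarev) agrees.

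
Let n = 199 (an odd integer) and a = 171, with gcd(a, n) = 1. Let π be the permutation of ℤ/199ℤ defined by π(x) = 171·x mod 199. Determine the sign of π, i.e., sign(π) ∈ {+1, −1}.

-1

Start at x=62: 62 → 55 → 52 → 136 → 172 → 159 → 125 → … (one orbit).
The orbit structure of x ↦ 171x mod 199: 4 orbits of sizes [66, 66, 66, 1].
With 4 cycles on 199 points, sign = (−1)^{199−4} = -1.
Zolotarev: (171|199) = -1, matching the cycle-count sign.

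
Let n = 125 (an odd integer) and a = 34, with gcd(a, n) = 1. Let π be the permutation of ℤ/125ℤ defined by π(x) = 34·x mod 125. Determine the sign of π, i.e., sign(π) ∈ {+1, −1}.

Orbit of 121 under x↦34x: [121, 114, 1, 34, 31, 54, 86]… (length divides ord_125(34)).
Decompose π into cycles: lengths [50, 50, 10, 10, 2, 2, 1] (7 cycles, including the fixed point 0).
7 cycles on 125: each ℓ→(−1)^(ℓ−1), product (−1)^118 = +1.

+1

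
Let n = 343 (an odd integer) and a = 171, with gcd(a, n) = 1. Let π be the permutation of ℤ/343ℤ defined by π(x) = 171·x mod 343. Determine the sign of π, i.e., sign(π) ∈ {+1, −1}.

Orbit of 32 under x↦171x: [32, 327, 8, 339, 2, 342, 172]… (length divides ord_343(171)).
π_171 has 4 disjoint cycles with lengths [294, 42, 6, 1] on {0,…,342}.
343 − 4 = 339 transpositions; sign(π) = (−1)^339 = -1.
Check: (171/343) = -1 by Zolotarev.

-1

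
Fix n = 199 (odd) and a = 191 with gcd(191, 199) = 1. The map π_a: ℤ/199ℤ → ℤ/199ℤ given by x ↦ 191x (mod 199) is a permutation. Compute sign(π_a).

-1

Start at x=88: 88 → 92 → 60 → 117 → 59 → 125 → 194 → … (one orbit).
4 cycles of lengths [66, 66, 66, 1].
4 cycles on 199: each ℓ→(−1)^(ℓ−1), product (−1)^195 = -1.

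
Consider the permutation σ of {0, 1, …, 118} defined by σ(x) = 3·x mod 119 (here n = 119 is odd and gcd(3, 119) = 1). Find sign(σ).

+1

Start at x=45: 45 → 16 → 48 → 25 → 75 → 106 → 80 → … (one orbit).
5 cycles of lengths [48, 48, 16, 6, 1].
n − c = 119 − 5 = 114; sign = (−1)^114 = +1.
(3|119)_J = +1 (Zolotarev's lemma cross-check).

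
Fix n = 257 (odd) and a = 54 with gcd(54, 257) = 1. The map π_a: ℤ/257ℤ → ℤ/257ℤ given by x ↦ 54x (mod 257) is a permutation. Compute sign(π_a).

Orbit of 148 under x↦54x: [148, 25, 65, 169, 131, 135, 94]… (length divides ord_257(54)).
Decompose π into cycles: lengths [256, 1] (2 cycles, including the fixed point 0).
With 2 cycles on 257 points, sign = (−1)^{257−2} = -1.

-1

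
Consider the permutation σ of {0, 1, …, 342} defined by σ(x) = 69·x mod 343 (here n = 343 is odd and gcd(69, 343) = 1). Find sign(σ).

-1

Orbit of 111 under x↦69x: [111, 113, 251, 169, 342, 274, 41]… (length divides ord_343(69)).
10 cycles of lengths [98, 98, 98, 14, 14, 14, 2, 2, 2, 1].
10 cycles on 343: each ℓ→(−1)^(ℓ−1), product (−1)^333 = -1.
Check: (69/343) = -1 by Zolotarev.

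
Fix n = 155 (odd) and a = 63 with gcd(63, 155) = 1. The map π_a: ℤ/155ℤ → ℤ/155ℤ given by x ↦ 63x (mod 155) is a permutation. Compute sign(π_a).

-1

Trace 1: π^k(1) = [1, 63, 94, 32] for k=0..3.
Cycle type of π: 4×31 + 1×31; total 62 cycles.
155 − 62 = 93 transpositions; sign(π) = (−1)^93 = -1.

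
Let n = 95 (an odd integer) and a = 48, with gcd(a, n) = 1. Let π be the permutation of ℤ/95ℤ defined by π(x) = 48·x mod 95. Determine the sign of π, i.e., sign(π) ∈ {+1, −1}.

+1

Trace 11: π^k(11) = [11, 53, 74, 37, 66, 33, 64] for k=0..6.
π_48 has 5 disjoint cycles with lengths [36, 36, 18, 4, 1] on {0,…,94}.
With 5 cycles on 95 points, sign = (−1)^{95−5} = +1.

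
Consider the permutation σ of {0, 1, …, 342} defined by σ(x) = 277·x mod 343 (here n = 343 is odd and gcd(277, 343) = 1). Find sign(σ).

+1

Orbit of 312 under x↦277x: [312, 331, 106, 207, 58, 288, 200]… (length divides ord_343(277)).
π_277 has 7 disjoint cycles with lengths [147, 147, 21, 21, 3, 3, 1] on {0,…,342}.
7 cycles on 343: each ℓ→(−1)^(ℓ−1), product (−1)^336 = +1.
Via Zolotarev, sign(π_{277}) = (277|343) = +1.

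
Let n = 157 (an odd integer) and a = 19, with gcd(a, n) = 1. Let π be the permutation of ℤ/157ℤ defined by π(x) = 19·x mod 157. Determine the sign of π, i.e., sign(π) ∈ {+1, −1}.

+1

Orbit of 35 under x↦19x: [35, 37, 75, 12, 71, 93, 40]… (length divides ord_157(19)).
5 cycles of lengths [39, 39, 39, 39, 1].
5 cycles on 157: each ℓ→(−1)^(ℓ−1), product (−1)^152 = +1.
(19|157)_J = +1 (Zolotarev's lemma cross-check).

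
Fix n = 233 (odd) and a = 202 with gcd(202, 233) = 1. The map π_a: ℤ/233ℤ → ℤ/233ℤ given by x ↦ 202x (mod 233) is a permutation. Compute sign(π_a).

Orbit of 178 under x↦202x: [178, 74, 36, 49, 112, 23, 219]… (length divides ord_233(202)).
Cycle lengths of π_202 on ℤ/233ℤ: [116, 116, 1]; 3 cycles in total.
233 − 3 = 230 transpositions; sign(π) = (−1)^230 = +1.
Check: (202/233) = +1 by Zolotarev.

+1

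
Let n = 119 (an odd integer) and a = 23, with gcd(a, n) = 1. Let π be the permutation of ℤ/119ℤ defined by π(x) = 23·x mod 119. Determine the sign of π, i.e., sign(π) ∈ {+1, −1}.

-1

Orbit of 11 under x↦23x: [11, 15, 107, 81, 78, 9, 88]… (length divides ord_119(23)).
Decompose π into cycles: lengths [48, 48, 16, 3, 3, 1] (6 cycles, including the fixed point 0).
119 − 6 = 113 transpositions; sign(π) = (−1)^113 = -1.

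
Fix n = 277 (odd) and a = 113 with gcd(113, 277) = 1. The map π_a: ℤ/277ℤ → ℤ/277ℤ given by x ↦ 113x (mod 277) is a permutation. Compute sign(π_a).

Orbit of 256 under x↦113x: [256, 120, 264, 193, 203, 225, 218]… (length divides ord_277(113)).
Cycle type of π: 46×6 + 1; total 7 cycles.
With 7 cycles on 277 points, sign = (−1)^{277−7} = +1.

+1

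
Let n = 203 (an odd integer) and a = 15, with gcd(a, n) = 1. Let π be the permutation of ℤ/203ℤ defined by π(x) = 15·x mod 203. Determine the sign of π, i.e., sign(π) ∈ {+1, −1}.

Orbit of 169 under x↦15x: [169, 99, 64, 148, 190, 8, 120]… (length divides ord_203(15)).
Cycle lengths of π_15 on ℤ/203ℤ: [28, 28, 28, 28, 28, 28, 28, 1, 1, 1, 1, 1, 1, 1]; 14 cycles in total.
Σ(ℓ_i−1) = 203−14 = 189; sign = (−1)^189 = -1.
(15|203)_J = -1 (Zolotarev's lemma cross-check).

-1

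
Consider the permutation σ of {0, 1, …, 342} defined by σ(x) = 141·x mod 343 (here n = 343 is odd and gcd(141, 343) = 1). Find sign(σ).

Trace 120: π^k(120) = [120, 113, 155, 246, 43, 232, 127] for k=0..6.
The orbit structure of x ↦ 141x mod 343: 19 orbits of sizes [49, 49, 49, 49, 49, 49, 7, 7, 7, 7, 7, 7, 1, 1, 1, 1, 1, 1, 1].
n − c = 343 − 19 = 324; sign = (−1)^324 = +1.

+1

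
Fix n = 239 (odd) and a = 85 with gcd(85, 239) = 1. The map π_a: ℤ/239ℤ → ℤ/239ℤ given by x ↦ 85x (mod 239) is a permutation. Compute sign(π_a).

+1

Trace 67: π^k(67) = [67, 198, 100, 135, 3, 16, 165] for k=0..6.
Cycle type of π: 119×2 + 1; total 3 cycles.
n − c = 239 − 3 = 236; sign = (−1)^236 = +1.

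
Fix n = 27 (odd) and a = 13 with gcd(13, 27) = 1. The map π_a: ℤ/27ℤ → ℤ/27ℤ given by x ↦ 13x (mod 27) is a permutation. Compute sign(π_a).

+1

Start at x=7: 7 → 10 → 22 → 16 → 19 → 4 → 25 → … (one orbit).
The orbit structure of x ↦ 13x mod 27: 7 orbits of sizes [9, 9, 3, 3, 1, 1, 1].
sign(π) = (−1)^{n − #cycles} = (−1)^{27−7} = (−1)^20 = +1.
Check: (13/27) = +1 by Zolotarev.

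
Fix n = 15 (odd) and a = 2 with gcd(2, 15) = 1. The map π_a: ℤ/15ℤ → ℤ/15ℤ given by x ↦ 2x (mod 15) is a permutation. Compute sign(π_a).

+1

Orbit of 4 under x↦2x: [4, 8, 1, 2]… (length divides ord_15(2)).
Cycle lengths of π_2 on ℤ/15ℤ: [4, 4, 4, 2, 1]; 5 cycles in total.
With 5 cycles on 15 points, sign = (−1)^{15−5} = +1.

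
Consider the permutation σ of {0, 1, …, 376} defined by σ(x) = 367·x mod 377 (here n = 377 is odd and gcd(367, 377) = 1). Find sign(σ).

-1

Start at x=211: 211 → 152 → 365 → 120 → 308 → 313 → 263 → … (one orbit).
The orbit structure of x ↦ 367x mod 377: 10 orbits of sizes [84, 84, 84, 84, 28, 3, 3, 3, 3, 1].
10 cycles on 377: each ℓ→(−1)^(ℓ−1), product (−1)^367 = -1.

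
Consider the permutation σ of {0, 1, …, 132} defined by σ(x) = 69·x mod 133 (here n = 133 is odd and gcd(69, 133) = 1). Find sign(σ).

Trace 69: π^k(69) = [69, 106, 132, 64, 27, 1] for k=0..5.
Cycle type of π: 6×21 + 2×3 + 1; total 25 cycles.
sign(π) = (−1)^{n − #cycles} = (−1)^{133−25} = (−1)^108 = +1.
Via Zolotarev, sign(π_{69}) = (69|133) = +1.

+1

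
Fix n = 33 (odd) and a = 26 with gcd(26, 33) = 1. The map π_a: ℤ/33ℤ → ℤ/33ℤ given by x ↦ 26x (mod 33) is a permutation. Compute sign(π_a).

Start at x=5: 5 → 31 → 14 → 1 → 26 → 16 → 20 → … (one orbit).
The orbit structure of x ↦ 26x mod 33: 6 orbits of sizes [10, 10, 5, 5, 2, 1].
33 − 6 = 27 transpositions; sign(π) = (−1)^27 = -1.

-1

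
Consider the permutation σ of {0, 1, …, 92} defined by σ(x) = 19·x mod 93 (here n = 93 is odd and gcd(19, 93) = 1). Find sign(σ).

Trace 16: π^k(16) = [16, 25, 10, 4, 76, 49, 1] for k=0..6.
π_19 has 9 disjoint cycles with lengths [15, 15, 15, 15, 15, 15, 1, 1, 1] on {0,…,92}.
Σ(ℓ_i−1) = 93−9 = 84; sign = (−1)^84 = +1.

+1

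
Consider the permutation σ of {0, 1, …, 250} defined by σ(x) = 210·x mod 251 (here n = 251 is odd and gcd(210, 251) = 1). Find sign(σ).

Start at x=19: 19 → 225 → 62 → 219 → 57 → 173 → 186 → … (one orbit).
Cycle lengths of π_210 on ℤ/251ℤ: [250, 1]; 2 cycles in total.
sign(π) = (−1)^{n − #cycles} = (−1)^{251−2} = (−1)^249 = -1.

-1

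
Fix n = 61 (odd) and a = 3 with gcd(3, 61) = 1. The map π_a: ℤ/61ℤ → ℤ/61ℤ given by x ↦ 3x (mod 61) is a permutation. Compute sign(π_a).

Start at x=20: 20 → 60 → 58 → 52 → 34 → 41 → 1 → … (one orbit).
Cycle type of π: 10×6 + 1; total 7 cycles.
61 − 7 = 54 transpositions; sign(π) = (−1)^54 = +1.
(3|61)_J = +1 (Zolotarev's lemma cross-check).

+1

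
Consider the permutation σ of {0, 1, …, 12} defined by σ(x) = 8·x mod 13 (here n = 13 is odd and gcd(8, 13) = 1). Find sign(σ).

Start at x=8: 8 → 12 → 5 → 1 → 8 (one orbit).
π_8 has 4 disjoint cycles with lengths [4, 4, 4, 1] on {0,…,12}.
Σ(ℓ_i−1) = 13−4 = 9; sign = (−1)^9 = -1.
(8|13)_J = -1 (Zolotarev's lemma cross-check).

-1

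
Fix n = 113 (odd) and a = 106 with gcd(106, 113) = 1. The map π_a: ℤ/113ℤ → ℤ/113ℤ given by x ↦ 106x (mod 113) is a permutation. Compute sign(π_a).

Orbit of 28 under x↦106x: [28, 30, 16, 1, 106, 49, 109]… (length divides ord_113(106)).
The orbit structure of x ↦ 106x mod 113: 17 orbits of sizes [7, 7, 7, 7, 7, 7, 7, 7, 7, 7, 7, 7, 7, 7, 7, 7, 1].
n − c = 113 − 17 = 96; sign = (−1)^96 = +1.
Zolotarev: (106|113) = +1, matching the cycle-count sign.

+1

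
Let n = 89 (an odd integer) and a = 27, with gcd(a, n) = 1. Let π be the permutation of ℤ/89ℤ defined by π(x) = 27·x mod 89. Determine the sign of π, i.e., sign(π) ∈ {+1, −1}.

Orbit of 78 under x↦27x: [78, 59, 80, 24, 25, 52, 69]… (length divides ord_89(27)).
Decompose π into cycles: lengths [88, 1] (2 cycles, including the fixed point 0).
sign(π) = (−1)^{n − #cycles} = (−1)^{89−2} = (−1)^87 = -1.

-1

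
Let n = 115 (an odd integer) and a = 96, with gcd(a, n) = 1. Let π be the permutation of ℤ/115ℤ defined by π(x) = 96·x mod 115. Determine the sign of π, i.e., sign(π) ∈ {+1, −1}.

Start at x=36: 36 → 6 → 1 → 96 → 16 → 41 → 26 → … (one orbit).
π_96 has 15 disjoint cycles with lengths [11, 11, 11, 11, 11, 11, 11, 11, 11, 11, 1, 1, 1, 1, 1] on {0,…,114}.
115 − 15 = 100 transpositions; sign(π) = (−1)^100 = +1.
Via Zolotarev, sign(π_{96}) = (96|115) = +1.

+1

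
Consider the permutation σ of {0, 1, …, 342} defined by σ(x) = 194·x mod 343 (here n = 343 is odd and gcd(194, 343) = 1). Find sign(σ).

-1

Start at x=158: 158 → 125 → 240 → 255 → 78 → 40 → 214 → … (one orbit).
Cycle type of π: 294 + 42 + 6 + 1; total 4 cycles.
343 − 4 = 339 transpositions; sign(π) = (−1)^339 = -1.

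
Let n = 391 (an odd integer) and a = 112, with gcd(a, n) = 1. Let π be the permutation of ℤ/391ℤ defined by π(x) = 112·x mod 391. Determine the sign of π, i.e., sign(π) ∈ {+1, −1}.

+1

Start at x=88: 88 → 81 → 79 → 246 → 182 → 52 → 350 → … (one orbit).
Cycle lengths of π_112 on ℤ/391ℤ: [176, 176, 22, 16, 1]; 5 cycles in total.
391 − 5 = 386 transpositions; sign(π) = (−1)^386 = +1.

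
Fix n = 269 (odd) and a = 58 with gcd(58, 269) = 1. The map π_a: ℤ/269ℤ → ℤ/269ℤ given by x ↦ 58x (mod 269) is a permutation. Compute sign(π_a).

+1

Orbit of 258 under x↦58x: [258, 169, 118, 119, 177, 44, 131]… (length divides ord_269(58)).
Cycle type of π: 67×4 + 1; total 5 cycles.
sign(π) = (−1)^{n − #cycles} = (−1)^{269−5} = (−1)^264 = +1.
(58|269)_J = +1 (Zolotarev's lemma cross-check).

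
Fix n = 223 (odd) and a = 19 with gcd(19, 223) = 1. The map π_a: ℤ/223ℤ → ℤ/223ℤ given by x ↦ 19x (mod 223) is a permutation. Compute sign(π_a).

Orbit of 78 under x↦19x: [78, 144, 60, 25, 29, 105, 211]… (length divides ord_223(19)).
3 cycles of lengths [111, 111, 1].
223 − 3 = 220 transpositions; sign(π) = (−1)^220 = +1.
Zolotarev: (19|223) = +1, matching the cycle-count sign.

+1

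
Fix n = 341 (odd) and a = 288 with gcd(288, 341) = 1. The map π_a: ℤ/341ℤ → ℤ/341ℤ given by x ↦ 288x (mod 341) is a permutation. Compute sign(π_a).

Trace 262: π^k(262) = [262, 95, 80, 193, 1, 288, 81] for k=0..6.
Cycle type of π: 30×10 + 15×2 + 10 + 1; total 14 cycles.
Σ(ℓ_i−1) = 341−14 = 327; sign = (−1)^327 = -1.

-1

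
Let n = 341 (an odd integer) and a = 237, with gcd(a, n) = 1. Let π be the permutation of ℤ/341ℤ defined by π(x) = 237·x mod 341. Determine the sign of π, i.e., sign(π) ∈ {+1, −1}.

-1

Trace 47: π^k(47) = [47, 227, 262, 32, 82, 338, 312] for k=0..6.
π_237 has 14 disjoint cycles with lengths [30, 30, 30, 30, 30, 30, 30, 30, 30, 30, 15, 15, 10, 1] on {0,…,340}.
With 14 cycles on 341 points, sign = (−1)^{341−14} = -1.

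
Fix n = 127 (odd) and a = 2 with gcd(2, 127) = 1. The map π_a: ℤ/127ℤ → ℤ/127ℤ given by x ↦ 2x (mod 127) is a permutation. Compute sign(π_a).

Orbit of 1 under x↦2x: [1, 2, 4, 8, 16, 32, 64]… (length divides ord_127(2)).
π_2 has 19 disjoint cycles with lengths [7, 7, 7, 7, 7, 7, 7, 7, 7, 7, 7, 7, 7, 7, 7, 7, 7, 7, 1] on {0,…,126}.
19 cycles on 127: each ℓ→(−1)^(ℓ−1), product (−1)^108 = +1.

+1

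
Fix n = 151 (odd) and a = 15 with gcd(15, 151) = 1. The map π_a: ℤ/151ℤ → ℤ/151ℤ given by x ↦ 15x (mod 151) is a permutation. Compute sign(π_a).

Trace 117: π^k(117) = [117, 94, 51, 10, 150, 136, 77] for k=0..6.
2 cycles of lengths [150, 1].
151 − 2 = 149 transpositions; sign(π) = (−1)^149 = -1.
(15|151)_J = -1 (Zolotarev's lemma cross-check).

-1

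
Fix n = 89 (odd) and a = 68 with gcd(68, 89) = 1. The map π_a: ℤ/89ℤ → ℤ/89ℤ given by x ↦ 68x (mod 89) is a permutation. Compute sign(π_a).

Start at x=79: 79 → 32 → 40 → 50 → 18 → 67 → 17 → … (one orbit).
Decompose π into cycles: lengths [44, 44, 1] (3 cycles, including the fixed point 0).
89 − 3 = 86 transpositions; sign(π) = (−1)^86 = +1.

+1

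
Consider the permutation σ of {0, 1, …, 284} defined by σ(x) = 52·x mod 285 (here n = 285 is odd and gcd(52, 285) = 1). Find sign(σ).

Trace 214: π^k(214) = [214, 13, 106, 97, 199, 88, 16] for k=0..6.
π_52 has 15 disjoint cycles with lengths [36, 36, 36, 36, 36, 36, 18, 18, 18, 4, 4, 4, 1, 1, 1] on {0,…,284}.
With 15 cycles on 285 points, sign = (−1)^{285−15} = +1.
The Jacobi symbol (52|285) = +1 (Zolotarev) agrees.

+1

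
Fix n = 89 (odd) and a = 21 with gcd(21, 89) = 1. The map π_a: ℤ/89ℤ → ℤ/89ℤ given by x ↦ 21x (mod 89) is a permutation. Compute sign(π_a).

+1

Orbit of 2 under x↦21x: [2, 42, 81, 10, 32, 49, 50]… (length divides ord_89(21)).
Cycle lengths of π_21 on ℤ/89ℤ: [44, 44, 1]; 3 cycles in total.
sign(π) = (−1)^{n − #cycles} = (−1)^{89−3} = (−1)^86 = +1.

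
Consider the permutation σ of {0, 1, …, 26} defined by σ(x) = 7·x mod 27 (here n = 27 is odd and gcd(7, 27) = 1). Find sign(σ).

+1

Start at x=25: 25 → 13 → 10 → 16 → 4 → 1 → 7 → … (one orbit).
Cycle type of π: 9×2 + 3×2 + 1×3; total 7 cycles.
7 cycles on 27: each ℓ→(−1)^(ℓ−1), product (−1)^20 = +1.
Zolotarev: (7|27) = +1, matching the cycle-count sign.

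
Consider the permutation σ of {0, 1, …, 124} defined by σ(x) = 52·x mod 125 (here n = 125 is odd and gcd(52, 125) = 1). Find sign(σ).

-1

Trace 68: π^k(68) = [68, 36, 122, 94, 13, 51, 27] for k=0..6.
The orbit structure of x ↦ 52x mod 125: 4 orbits of sizes [100, 20, 4, 1].
4 cycles on 125: each ℓ→(−1)^(ℓ−1), product (−1)^121 = -1.
Via Zolotarev, sign(π_{52}) = (52|125) = -1.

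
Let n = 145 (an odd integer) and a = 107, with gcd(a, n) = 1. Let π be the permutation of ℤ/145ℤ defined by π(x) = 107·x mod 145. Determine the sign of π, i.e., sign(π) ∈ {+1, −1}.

Trace 111: π^k(111) = [111, 132, 59, 78, 81, 112, 94] for k=0..6.
The orbit structure of x ↦ 107x mod 145: 10 orbits of sizes [28, 28, 28, 28, 7, 7, 7, 7, 4, 1].
n − c = 145 − 10 = 135; sign = (−1)^135 = -1.

-1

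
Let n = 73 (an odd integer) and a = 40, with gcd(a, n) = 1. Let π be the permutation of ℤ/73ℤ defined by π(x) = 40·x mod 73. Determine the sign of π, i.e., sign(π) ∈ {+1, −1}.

-1

Orbit of 23 under x↦40x: [23, 44, 8, 28, 25, 51, 69]… (length divides ord_73(40)).
Decompose π into cycles: lengths [72, 1] (2 cycles, including the fixed point 0).
2 cycles on 73: each ℓ→(−1)^(ℓ−1), product (−1)^71 = -1.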